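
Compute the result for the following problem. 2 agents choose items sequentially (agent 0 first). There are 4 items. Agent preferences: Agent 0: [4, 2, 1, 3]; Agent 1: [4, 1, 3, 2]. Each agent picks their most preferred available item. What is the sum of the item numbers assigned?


Step 1: Agent 0 picks item 4
Step 2: Agent 1 picks item 1
Step 3: Sum = 4 + 1 = 5

5


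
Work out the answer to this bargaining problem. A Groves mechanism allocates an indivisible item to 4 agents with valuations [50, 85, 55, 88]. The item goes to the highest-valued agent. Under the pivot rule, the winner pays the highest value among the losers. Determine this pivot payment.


Step 1: The efficient winner is agent 3 with value 88
Step 2: Other agents' values: [50, 85, 55]
Step 3: Pivot payment = max(others) = 85
Step 4: The winner pays 85

85


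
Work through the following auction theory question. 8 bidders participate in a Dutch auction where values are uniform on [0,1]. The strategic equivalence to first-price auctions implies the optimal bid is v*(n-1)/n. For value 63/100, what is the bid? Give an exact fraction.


Step 1: Dutch auctions are strategically equivalent to first-price auctions
Step 2: The equilibrium bid is b(v) = v*(n-1)/n
Step 3: b = 63/100 * 7/8
Step 4: b = 441/800

441/800


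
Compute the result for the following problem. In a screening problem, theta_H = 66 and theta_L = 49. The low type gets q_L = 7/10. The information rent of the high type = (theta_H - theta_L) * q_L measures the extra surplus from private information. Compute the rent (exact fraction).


Step 1: theta_H - theta_L = 66 - 49 = 17
Step 2: Information rent = (theta_H - theta_L) * q_L
Step 3: = 17 * 7/10
Step 4: = 119/10

119/10


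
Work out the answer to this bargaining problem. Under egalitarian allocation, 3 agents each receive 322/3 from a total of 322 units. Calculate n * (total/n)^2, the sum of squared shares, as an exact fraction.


Step 1: Each agent's share = 322/3
Step 2: Square of each share = (322/3)^2 = 103684/9
Step 3: Sum of squares = 3 * 103684/9 = 103684/3

103684/3


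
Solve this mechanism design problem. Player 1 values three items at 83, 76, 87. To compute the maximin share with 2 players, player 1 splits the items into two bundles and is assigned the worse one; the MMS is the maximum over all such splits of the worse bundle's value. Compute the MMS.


Step 1: Item values = 83, 76, 87
Step 2: Enumerate all 2-bundle partitions and take the smaller bundle:
  Partition 1: {83} vs {76,87} -> bundles 83, 163; min = 83
  Partition 2: {76} vs {83,87} -> bundles 76, 170; min = 76
  Partition 3: {87} vs {83,76} -> bundles 87, 159; min = 87
Step 3: MMS = max(83, 76, 87) = 87

87


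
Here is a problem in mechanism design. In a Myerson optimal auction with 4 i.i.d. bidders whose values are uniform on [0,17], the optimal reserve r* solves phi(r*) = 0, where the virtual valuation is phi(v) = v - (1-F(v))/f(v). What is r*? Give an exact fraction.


Step 1: For U[0,17], F(v) = v/17 and f(v) = 1/17
Step 2: phi(v) = v - (1 - v/17)/(1/17) = v - (17 - v) = 2v - 17
Step 3: Set phi(r*) = 0: 2r* - 17 = 0
Step 4: r* = 17/2 (the number of bidders n = 4 does not enter)

17/2


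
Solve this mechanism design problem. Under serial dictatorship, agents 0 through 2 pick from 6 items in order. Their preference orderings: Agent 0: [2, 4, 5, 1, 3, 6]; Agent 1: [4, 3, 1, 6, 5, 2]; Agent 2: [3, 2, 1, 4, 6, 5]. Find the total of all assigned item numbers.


Step 1: Agent 0 picks item 2
Step 2: Agent 1 picks item 4
Step 3: Agent 2 picks item 3
Step 4: Sum = 2 + 4 + 3 = 9

9


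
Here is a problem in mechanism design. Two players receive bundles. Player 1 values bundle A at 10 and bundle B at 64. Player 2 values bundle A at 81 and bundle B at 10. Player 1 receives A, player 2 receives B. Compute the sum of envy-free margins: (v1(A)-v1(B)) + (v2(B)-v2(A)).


Step 1: Player 1's margin = v1(A) - v1(B) = 10 - 64 = -54
Step 2: Player 2's margin = v2(B) - v2(A) = 10 - 81 = -71
Step 3: Total margin = -54 + -71 = -125

-125


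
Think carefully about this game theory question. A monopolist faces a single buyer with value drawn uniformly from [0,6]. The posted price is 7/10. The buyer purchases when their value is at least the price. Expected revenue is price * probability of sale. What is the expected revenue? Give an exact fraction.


Step 1: Posted price r = 7/10, value support [0,6]
Step 2: P(v >= r) = (6 - 7/10)/6 = 53/60
Step 3: Expected revenue = r * P(v >= r) = 7/10 * 53/60
Step 4: Revenue = 371/600

371/600


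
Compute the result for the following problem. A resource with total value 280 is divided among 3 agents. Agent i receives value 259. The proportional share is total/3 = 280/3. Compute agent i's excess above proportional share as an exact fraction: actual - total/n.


Step 1: Proportional share = 280/3
Step 2: Agent's actual allocation = 259
Step 3: Excess = 259 - 280/3 = 497/3

497/3


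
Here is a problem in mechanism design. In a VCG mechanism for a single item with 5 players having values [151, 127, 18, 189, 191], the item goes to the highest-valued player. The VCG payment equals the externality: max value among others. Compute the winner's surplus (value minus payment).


Step 1: The winner is the agent with the highest value: agent 4 with value 191
Step 2: Values of other agents: [151, 127, 18, 189]
Step 3: VCG payment = max of others' values = 189
Step 4: Surplus = 191 - 189 = 2

2


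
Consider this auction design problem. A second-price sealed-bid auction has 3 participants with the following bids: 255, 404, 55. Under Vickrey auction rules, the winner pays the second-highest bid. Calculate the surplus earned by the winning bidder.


Step 1: Sort bids in descending order: 404, 255, 55
Step 2: The winning bid is the highest: 404
Step 3: The payment equals the second-highest bid: 255
Step 4: Surplus = winner's bid - payment = 404 - 255 = 149

149


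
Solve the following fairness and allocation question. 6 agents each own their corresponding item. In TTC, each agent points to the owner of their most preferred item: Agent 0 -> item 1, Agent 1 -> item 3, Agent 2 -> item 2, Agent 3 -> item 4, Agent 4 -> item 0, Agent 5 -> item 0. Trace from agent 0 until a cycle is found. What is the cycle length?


Step 1: Trace the pointer graph from agent 0: 0 -> 1 -> 3 -> 4 -> 0
Step 2: A cycle is detected when we revisit agent 0
Step 3: The cycle is: 0 -> 1 -> 3 -> 4 -> 0
Step 4: Cycle length = 4

4


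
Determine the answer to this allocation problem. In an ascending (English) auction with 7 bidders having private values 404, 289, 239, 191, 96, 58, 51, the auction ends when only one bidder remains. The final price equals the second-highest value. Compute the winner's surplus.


Step 1: Identify the highest value: 404
Step 2: Identify the second-highest value: 289
Step 3: The final price = second-highest value = 289
Step 4: Surplus = 404 - 289 = 115

115


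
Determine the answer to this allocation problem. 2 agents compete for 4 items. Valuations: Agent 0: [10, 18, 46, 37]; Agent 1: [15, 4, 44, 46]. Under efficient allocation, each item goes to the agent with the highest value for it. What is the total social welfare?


Step 1: For each item, find the maximum value among all agents.
Step 2: Item 0 -> Agent 1 (value 15)
Step 3: Item 1 -> Agent 0 (value 18)
Step 4: Item 2 -> Agent 0 (value 46)
Step 5: Item 3 -> Agent 1 (value 46)
Step 6: Total welfare = 15 + 18 + 46 + 46 = 125

125


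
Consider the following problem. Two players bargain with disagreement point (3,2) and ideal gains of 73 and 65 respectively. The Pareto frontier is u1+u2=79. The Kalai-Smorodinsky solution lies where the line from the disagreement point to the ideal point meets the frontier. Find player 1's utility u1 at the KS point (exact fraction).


Step 1: At the KS point, (u1-d1)/r1 = (u2-d2)/r2 = t and u1+u2 = 79
Step 2: u1 = d1 + r1*t and u2 = d2 + r2*t, so (d1 + r1*t) + (d2 + r2*t) = 79
Step 3: t = (79 - 3 - 2)/(73 + 65) = 74/138 = 37/69
Step 4: u1 = d1 + r1*t = 3 + 73 * 37/69 = 2908/69
Step 5: (Check: u2 = d2 + r2*t = 2543/69; u1+u2 = 2908/69 + 2543/69 = 79, on the frontier.)

2908/69


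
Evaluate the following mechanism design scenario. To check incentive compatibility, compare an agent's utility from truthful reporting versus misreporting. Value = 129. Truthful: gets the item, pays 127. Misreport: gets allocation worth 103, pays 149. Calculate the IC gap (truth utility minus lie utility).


Step 1: U(truth) = value - payment = 129 - 127 = 2
Step 2: U(lie) = allocation - payment = 103 - 149 = -46
Step 3: IC gap = 2 - (-46) = 48

48


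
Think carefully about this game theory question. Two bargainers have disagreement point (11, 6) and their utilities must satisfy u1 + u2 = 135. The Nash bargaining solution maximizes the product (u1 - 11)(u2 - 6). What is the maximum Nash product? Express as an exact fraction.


Step 1: The Nash solution splits surplus symmetrically above the disagreement point
Step 2: u1 = (total + d1 - d2)/2 = (135 + 11 - 6)/2 = 70
Step 3: u2 = (total - d1 + d2)/2 = (135 - 11 + 6)/2 = 65
Step 4: Nash product = (70 - 11) * (65 - 6)
Step 5: = 59 * 59 = 3481

3481


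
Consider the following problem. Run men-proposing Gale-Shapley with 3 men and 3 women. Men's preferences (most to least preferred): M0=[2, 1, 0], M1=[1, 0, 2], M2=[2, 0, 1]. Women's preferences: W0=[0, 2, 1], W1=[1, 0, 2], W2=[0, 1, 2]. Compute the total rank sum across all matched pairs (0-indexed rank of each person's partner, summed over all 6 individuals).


Step 1: Run Gale-Shapley (men propose, women hold best offer):
  M0 proposes to W2; she accepts
  M1 proposes to W1; she accepts
  M2 proposes to W2; rejected
  M2 proposes to W0; she accepts
Step 2: Final matching: W0-M2, W1-M1, W2-M0
Step 3: 0-indexed ranks (man's rank of his match, then woman's): 1 + 1 + 0 + 0 + 0 + 0
Step 4: Total rank sum = 2

2


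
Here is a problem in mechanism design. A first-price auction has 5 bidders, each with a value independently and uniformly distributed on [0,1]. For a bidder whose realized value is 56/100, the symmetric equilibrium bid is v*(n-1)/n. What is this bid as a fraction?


Step 1: The symmetric BNE bidding function is b(v) = v * (n-1) / n
Step 2: Substitute v = 14/25 and n = 5
Step 3: b = 14/25 * 4/5
Step 4: b = 56/125

56/125


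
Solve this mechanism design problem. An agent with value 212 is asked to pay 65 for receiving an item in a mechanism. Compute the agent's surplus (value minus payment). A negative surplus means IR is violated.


Step 1: Surplus = value - payment = 212 - 65 = 147
Step 2: IR is satisfied (surplus >= 0)

147


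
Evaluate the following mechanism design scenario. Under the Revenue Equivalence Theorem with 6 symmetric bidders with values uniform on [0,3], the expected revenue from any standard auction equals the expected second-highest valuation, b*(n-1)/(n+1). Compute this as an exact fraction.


Step 1: By Revenue Equivalence, expected revenue = b*(n-1)/(n+1)
Step 2: Substituting n = 6, b = 3
Step 3: Revenue = 3*(6-1)/(6+1) = 3*5/7
Step 4: Revenue = 15/7

15/7


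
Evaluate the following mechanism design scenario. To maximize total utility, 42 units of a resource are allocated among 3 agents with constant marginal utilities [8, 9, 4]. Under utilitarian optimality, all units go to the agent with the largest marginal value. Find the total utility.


Step 1: The marginal utilities are [8, 9, 4]
Step 2: The highest marginal utility is 9
Step 3: All 42 units go to that agent
Step 4: Total utility = 9 * 42 = 378

378


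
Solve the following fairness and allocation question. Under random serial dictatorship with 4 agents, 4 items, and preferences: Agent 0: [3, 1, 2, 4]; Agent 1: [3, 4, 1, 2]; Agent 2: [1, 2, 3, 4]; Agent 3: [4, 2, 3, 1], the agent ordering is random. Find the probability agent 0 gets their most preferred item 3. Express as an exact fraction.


Step 1: Agent 0 wants item 3
Step 2: There are 24 possible orderings of agents
Step 3: In 12 orderings, agent 0 gets item 3
Step 4: Probability = 12/24 = 1/2

1/2


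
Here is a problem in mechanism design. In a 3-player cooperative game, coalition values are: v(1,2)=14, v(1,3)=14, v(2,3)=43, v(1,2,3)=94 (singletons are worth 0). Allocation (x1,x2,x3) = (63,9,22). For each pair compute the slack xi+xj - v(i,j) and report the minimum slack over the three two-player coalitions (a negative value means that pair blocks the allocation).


Step 1: Slack for coalition (1,2): x1+x2 - v12 = 72 - 14 = 58
Step 2: Slack for coalition (1,3): x1+x3 - v13 = 85 - 14 = 71
Step 3: Slack for coalition (2,3): x2+x3 - v23 = 31 - 43 = -12
Step 4: Minimum slack = min(58, 71, -12) = -12, attained by (2,3); coalition (2,3) can block (slack < 0), so the allocation is not in the core

-12


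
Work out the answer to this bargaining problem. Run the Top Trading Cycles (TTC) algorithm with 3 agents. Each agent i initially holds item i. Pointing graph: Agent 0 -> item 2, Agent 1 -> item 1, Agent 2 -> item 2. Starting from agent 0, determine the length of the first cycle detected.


Step 1: Trace the pointer graph from agent 0: 0 -> 2 -> 2
Step 2: A cycle is detected when we revisit agent 2
Step 3: The cycle is: 2 -> 2
Step 4: Cycle length = 1

1


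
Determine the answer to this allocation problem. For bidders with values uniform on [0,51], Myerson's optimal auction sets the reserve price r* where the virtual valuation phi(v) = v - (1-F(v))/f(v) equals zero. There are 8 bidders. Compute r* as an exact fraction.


Step 1: For U[0,51], F(v) = v/51 and f(v) = 1/51
Step 2: phi(v) = v - (1 - v/51)/(1/51) = v - (51 - v) = 2v - 51
Step 3: Set phi(r*) = 0: 2r* - 51 = 0
Step 4: r* = 51/2 (the number of bidders n = 8 does not enter)

51/2


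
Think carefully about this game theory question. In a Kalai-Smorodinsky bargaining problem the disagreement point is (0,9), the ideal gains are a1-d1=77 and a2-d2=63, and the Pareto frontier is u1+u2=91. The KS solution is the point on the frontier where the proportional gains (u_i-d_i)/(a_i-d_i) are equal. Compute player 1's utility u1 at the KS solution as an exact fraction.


Step 1: At the KS point, (u1-d1)/r1 = (u2-d2)/r2 = t and u1+u2 = 91
Step 2: u1 = d1 + r1*t and u2 = d2 + r2*t, so (d1 + r1*t) + (d2 + r2*t) = 91
Step 3: t = (91 - 0 - 9)/(77 + 63) = 82/140 = 41/70
Step 4: u1 = d1 + r1*t = 0 + 77 * 41/70 = 451/10
Step 5: (Check: u2 = d2 + r2*t = 459/10; u1+u2 = 451/10 + 459/10 = 91, on the frontier.)

451/10


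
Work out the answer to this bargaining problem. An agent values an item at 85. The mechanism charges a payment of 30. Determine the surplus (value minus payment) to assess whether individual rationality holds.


Step 1: Surplus = value - payment = 85 - 30 = 55
Step 2: IR is satisfied (surplus >= 0)

55


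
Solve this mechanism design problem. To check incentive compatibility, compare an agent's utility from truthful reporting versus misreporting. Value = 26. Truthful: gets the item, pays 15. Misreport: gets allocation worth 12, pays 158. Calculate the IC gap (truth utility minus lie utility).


Step 1: U(truth) = value - payment = 26 - 15 = 11
Step 2: U(lie) = allocation - payment = 12 - 158 = -146
Step 3: IC gap = 11 - (-146) = 157

157


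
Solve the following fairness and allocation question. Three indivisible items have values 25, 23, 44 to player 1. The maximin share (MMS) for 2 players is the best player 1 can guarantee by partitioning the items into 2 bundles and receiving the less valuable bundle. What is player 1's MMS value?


Step 1: Item values = 25, 23, 44
Step 2: Enumerate all 2-bundle partitions and take the smaller bundle:
  Partition 1: {25} vs {23,44} -> bundles 25, 67; min = 25
  Partition 2: {23} vs {25,44} -> bundles 23, 69; min = 23
  Partition 3: {44} vs {25,23} -> bundles 44, 48; min = 44
Step 3: MMS = max(25, 23, 44) = 44

44


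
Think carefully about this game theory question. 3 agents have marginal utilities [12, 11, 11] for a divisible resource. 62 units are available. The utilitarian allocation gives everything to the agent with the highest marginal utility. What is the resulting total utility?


Step 1: The marginal utilities are [12, 11, 11]
Step 2: The highest marginal utility is 12
Step 3: All 62 units go to that agent
Step 4: Total utility = 12 * 62 = 744

744


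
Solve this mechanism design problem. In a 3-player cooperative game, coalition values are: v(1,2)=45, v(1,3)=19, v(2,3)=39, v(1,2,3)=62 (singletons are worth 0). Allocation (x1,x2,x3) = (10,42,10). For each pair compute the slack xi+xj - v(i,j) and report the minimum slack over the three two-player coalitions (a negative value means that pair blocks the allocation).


Step 1: Slack for coalition (1,2): x1+x2 - v12 = 52 - 45 = 7
Step 2: Slack for coalition (1,3): x1+x3 - v13 = 20 - 19 = 1
Step 3: Slack for coalition (2,3): x2+x3 - v23 = 52 - 39 = 13
Step 4: Minimum slack = min(7, 1, 13) = 1, attained by (1,3); no pair can gain by deviating, so the allocation is in the core

1


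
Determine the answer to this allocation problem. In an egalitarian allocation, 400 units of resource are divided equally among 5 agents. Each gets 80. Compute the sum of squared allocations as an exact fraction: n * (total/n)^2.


Step 1: Each agent's share = 400/5 = 80
Step 2: Square of each share = (80)^2 = 6400
Step 3: Sum of squares = 5 * 6400 = 32000

32000


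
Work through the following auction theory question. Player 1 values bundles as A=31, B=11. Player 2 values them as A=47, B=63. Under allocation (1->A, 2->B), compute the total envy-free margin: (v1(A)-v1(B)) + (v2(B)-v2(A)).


Step 1: Player 1's margin = v1(A) - v1(B) = 31 - 11 = 20
Step 2: Player 2's margin = v2(B) - v2(A) = 63 - 47 = 16
Step 3: Total margin = 20 + 16 = 36

36


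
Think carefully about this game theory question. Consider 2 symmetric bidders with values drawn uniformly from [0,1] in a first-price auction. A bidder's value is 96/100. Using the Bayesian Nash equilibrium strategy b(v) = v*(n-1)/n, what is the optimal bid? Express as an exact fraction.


Step 1: The symmetric BNE bidding function is b(v) = v * (n-1) / n
Step 2: Substitute v = 24/25 and n = 2
Step 3: b = 24/25 * 1/2
Step 4: b = 12/25

12/25


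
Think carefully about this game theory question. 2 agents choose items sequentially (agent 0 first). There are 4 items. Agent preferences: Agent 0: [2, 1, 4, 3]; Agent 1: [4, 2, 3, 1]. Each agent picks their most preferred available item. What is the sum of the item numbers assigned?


Step 1: Agent 0 picks item 2
Step 2: Agent 1 picks item 4
Step 3: Sum = 2 + 4 = 6

6


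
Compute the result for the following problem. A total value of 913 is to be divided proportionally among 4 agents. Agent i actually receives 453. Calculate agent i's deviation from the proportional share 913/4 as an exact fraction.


Step 1: Proportional share = 913/4
Step 2: Agent's actual allocation = 453
Step 3: Excess = 453 - 913/4 = 899/4

899/4


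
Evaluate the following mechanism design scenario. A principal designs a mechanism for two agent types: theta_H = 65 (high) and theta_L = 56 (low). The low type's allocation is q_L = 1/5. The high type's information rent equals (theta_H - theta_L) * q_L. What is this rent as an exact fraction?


Step 1: theta_H - theta_L = 65 - 56 = 9
Step 2: Information rent = (theta_H - theta_L) * q_L
Step 3: = 9 * 1/5
Step 4: = 9/5

9/5


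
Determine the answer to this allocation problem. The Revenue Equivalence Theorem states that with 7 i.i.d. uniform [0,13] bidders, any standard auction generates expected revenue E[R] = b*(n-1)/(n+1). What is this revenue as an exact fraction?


Step 1: By Revenue Equivalence, expected revenue = b*(n-1)/(n+1)
Step 2: Substituting n = 7, b = 13
Step 3: Revenue = 13*(7-1)/(7+1) = 13*6/8
Step 4: Revenue = 78/8 = 39/4

39/4


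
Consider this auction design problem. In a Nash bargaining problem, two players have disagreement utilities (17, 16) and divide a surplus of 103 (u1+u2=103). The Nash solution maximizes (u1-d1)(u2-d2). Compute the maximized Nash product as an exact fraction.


Step 1: The Nash solution splits surplus symmetrically above the disagreement point
Step 2: u1 = (total + d1 - d2)/2 = (103 + 17 - 16)/2 = 52
Step 3: u2 = (total - d1 + d2)/2 = (103 - 17 + 16)/2 = 51
Step 4: Nash product = (52 - 17) * (51 - 16)
Step 5: = 35 * 35 = 1225

1225


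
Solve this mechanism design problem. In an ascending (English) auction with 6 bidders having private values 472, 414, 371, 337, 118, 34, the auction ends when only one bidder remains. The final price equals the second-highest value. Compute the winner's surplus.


Step 1: Identify the highest value: 472
Step 2: Identify the second-highest value: 414
Step 3: The final price = second-highest value = 414
Step 4: Surplus = 472 - 414 = 58

58


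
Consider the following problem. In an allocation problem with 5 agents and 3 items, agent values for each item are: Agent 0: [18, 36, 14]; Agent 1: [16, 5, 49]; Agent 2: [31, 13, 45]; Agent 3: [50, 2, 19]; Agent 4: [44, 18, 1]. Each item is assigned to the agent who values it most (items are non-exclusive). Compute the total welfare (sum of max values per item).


Step 1: For each item, find the maximum value among all agents.
Step 2: Item 0 -> Agent 3 (value 50)
Step 3: Item 1 -> Agent 0 (value 36)
Step 4: Item 2 -> Agent 1 (value 49)
Step 5: Total welfare = 50 + 36 + 49 = 135

135


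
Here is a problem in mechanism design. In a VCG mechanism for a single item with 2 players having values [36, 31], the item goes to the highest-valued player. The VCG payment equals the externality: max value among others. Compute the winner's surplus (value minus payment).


Step 1: The winner is the agent with the highest value: agent 0 with value 36
Step 2: Values of other agents: [31]
Step 3: VCG payment = max of others' values = 31
Step 4: Surplus = 36 - 31 = 5

5


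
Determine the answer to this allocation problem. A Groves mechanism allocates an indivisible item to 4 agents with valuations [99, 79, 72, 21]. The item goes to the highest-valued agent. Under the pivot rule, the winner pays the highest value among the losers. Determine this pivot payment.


Step 1: The efficient winner is agent 0 with value 99
Step 2: Other agents' values: [79, 72, 21]
Step 3: Pivot payment = max(others) = 79
Step 4: The winner pays 79

79


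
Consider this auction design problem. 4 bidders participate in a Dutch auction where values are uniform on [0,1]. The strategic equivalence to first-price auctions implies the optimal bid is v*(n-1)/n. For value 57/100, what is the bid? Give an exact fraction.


Step 1: Dutch auctions are strategically equivalent to first-price auctions
Step 2: The equilibrium bid is b(v) = v*(n-1)/n
Step 3: b = 57/100 * 3/4
Step 4: b = 171/400

171/400


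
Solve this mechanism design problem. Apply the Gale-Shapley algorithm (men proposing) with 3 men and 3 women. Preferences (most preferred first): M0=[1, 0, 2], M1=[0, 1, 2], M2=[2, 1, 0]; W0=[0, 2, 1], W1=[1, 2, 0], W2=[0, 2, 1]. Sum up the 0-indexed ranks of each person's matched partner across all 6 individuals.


Step 1: Run Gale-Shapley (men propose, women hold best offer):
  M0 proposes to W1; she accepts
  M1 proposes to W0; she accepts
  M2 proposes to W2; she accepts
Step 2: Final matching: W0-M1, W1-M0, W2-M2
Step 3: 0-indexed ranks (man's rank of his match, then woman's): 0 + 2 + 0 + 2 + 0 + 1
Step 4: Total rank sum = 5

5


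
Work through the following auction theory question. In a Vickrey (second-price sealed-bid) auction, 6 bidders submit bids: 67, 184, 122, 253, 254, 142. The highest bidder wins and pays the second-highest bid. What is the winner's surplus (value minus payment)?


Step 1: Sort bids in descending order: 254, 253, 184, 142, 122, 67
Step 2: The winning bid is the highest: 254
Step 3: The payment equals the second-highest bid: 253
Step 4: Surplus = winner's bid - payment = 254 - 253 = 1

1


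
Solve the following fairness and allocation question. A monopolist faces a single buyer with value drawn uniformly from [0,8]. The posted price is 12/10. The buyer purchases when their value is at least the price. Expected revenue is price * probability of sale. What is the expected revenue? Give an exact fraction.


Step 1: Posted price r = 6/5, value support [0,8]
Step 2: P(v >= r) = (8 - 6/5)/8 = 17/20
Step 3: Expected revenue = r * P(v >= r) = 6/5 * 17/20
Step 4: Revenue = 51/50

51/50


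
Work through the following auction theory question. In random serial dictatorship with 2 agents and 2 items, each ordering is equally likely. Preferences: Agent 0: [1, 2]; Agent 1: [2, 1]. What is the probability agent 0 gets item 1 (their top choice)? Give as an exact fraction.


Step 1: Agent 0 wants item 1
Step 2: There are 2 possible orderings of agents
Step 3: In 2 orderings, agent 0 gets item 1
Step 4: Probability = 2/2 = 1

1


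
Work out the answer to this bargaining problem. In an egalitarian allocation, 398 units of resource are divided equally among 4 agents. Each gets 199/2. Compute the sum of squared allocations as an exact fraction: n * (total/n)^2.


Step 1: Each agent's share = 398/4 = 199/2
Step 2: Square of each share = (199/2)^2 = 39601/4
Step 3: Sum of squares = 4 * 39601/4 = 39601

39601


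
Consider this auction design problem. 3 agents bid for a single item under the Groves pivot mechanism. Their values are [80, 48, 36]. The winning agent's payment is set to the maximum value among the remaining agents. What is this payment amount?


Step 1: The efficient winner is agent 0 with value 80
Step 2: Other agents' values: [48, 36]
Step 3: Pivot payment = max(others) = 48
Step 4: The winner pays 48

48


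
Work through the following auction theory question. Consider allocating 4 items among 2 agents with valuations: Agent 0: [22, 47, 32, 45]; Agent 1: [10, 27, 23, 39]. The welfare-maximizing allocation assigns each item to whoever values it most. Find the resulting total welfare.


Step 1: For each item, find the maximum value among all agents.
Step 2: Item 0 -> Agent 0 (value 22)
Step 3: Item 1 -> Agent 0 (value 47)
Step 4: Item 2 -> Agent 0 (value 32)
Step 5: Item 3 -> Agent 0 (value 45)
Step 6: Total welfare = 22 + 47 + 32 + 45 = 146

146


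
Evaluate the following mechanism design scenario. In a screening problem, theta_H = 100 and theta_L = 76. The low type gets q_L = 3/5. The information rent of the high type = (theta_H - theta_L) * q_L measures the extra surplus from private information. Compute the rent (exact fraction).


Step 1: theta_H - theta_L = 100 - 76 = 24
Step 2: Information rent = (theta_H - theta_L) * q_L
Step 3: = 24 * 3/5
Step 4: = 72/5

72/5


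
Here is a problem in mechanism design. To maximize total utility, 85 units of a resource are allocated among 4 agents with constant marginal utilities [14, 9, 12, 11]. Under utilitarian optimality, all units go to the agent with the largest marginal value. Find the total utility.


Step 1: The marginal utilities are [14, 9, 12, 11]
Step 2: The highest marginal utility is 14
Step 3: All 85 units go to that agent
Step 4: Total utility = 14 * 85 = 1190

1190


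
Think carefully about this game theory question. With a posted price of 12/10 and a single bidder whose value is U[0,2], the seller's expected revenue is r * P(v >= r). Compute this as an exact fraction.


Step 1: Posted price r = 6/5, value support [0,2]
Step 2: P(v >= r) = (2 - 6/5)/2 = 2/5
Step 3: Expected revenue = r * P(v >= r) = 6/5 * 2/5
Step 4: Revenue = 12/25

12/25


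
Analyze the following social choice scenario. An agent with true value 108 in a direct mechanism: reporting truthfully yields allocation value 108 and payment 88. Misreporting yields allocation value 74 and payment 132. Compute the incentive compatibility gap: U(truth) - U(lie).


Step 1: U(truth) = value - payment = 108 - 88 = 20
Step 2: U(lie) = allocation - payment = 74 - 132 = -58
Step 3: IC gap = 20 - (-58) = 78

78


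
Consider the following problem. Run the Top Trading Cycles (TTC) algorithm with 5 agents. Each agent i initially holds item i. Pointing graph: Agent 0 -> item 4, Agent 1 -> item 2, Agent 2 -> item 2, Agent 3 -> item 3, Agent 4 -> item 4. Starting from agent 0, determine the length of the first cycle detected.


Step 1: Trace the pointer graph from agent 0: 0 -> 4 -> 4
Step 2: A cycle is detected when we revisit agent 4
Step 3: The cycle is: 4 -> 4
Step 4: Cycle length = 1

1


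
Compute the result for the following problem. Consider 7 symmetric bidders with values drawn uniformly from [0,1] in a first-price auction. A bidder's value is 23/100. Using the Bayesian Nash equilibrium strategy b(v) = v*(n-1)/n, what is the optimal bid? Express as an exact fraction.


Step 1: The symmetric BNE bidding function is b(v) = v * (n-1) / n
Step 2: Substitute v = 23/100 and n = 7
Step 3: b = 23/100 * 6/7
Step 4: b = 69/350

69/350


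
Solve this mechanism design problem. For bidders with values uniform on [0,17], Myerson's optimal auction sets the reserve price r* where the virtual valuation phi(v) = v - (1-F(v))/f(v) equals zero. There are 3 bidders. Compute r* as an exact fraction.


Step 1: For U[0,17], F(v) = v/17 and f(v) = 1/17
Step 2: phi(v) = v - (1 - v/17)/(1/17) = v - (17 - v) = 2v - 17
Step 3: Set phi(r*) = 0: 2r* - 17 = 0
Step 4: r* = 17/2 (the number of bidders n = 3 does not enter)

17/2


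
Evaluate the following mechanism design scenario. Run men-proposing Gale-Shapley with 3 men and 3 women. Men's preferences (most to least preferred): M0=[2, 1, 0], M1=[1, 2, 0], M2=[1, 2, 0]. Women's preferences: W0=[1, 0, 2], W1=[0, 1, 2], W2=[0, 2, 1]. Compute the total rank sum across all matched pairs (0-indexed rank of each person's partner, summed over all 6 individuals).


Step 1: Run Gale-Shapley (men propose, women hold best offer):
  M0 proposes to W2; she accepts
  M1 proposes to W1; she accepts
  M2 proposes to W1; rejected
  M2 proposes to W2; rejected
  M2 proposes to W0; she accepts
Step 2: Final matching: W0-M2, W1-M1, W2-M0
Step 3: 0-indexed ranks (man's rank of his match, then woman's): 2 + 2 + 0 + 1 + 0 + 0
Step 4: Total rank sum = 5

5


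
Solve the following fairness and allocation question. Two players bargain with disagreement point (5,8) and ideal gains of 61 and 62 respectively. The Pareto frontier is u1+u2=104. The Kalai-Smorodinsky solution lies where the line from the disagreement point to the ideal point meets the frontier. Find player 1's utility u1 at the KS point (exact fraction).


Step 1: At the KS point, (u1-d1)/r1 = (u2-d2)/r2 = t and u1+u2 = 104
Step 2: u1 = d1 + r1*t and u2 = d2 + r2*t, so (d1 + r1*t) + (d2 + r2*t) = 104
Step 3: t = (104 - 5 - 8)/(61 + 62) = 91/123
Step 4: u1 = d1 + r1*t = 5 + 61 * 91/123 = 6166/123
Step 5: (Check: u2 = d2 + r2*t = 6626/123; u1+u2 = 6166/123 + 6626/123 = 104, on the frontier.)

6166/123


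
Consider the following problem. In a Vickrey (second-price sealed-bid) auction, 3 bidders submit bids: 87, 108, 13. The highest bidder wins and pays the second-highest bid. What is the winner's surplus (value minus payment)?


Step 1: Sort bids in descending order: 108, 87, 13
Step 2: The winning bid is the highest: 108
Step 3: The payment equals the second-highest bid: 87
Step 4: Surplus = winner's bid - payment = 108 - 87 = 21

21


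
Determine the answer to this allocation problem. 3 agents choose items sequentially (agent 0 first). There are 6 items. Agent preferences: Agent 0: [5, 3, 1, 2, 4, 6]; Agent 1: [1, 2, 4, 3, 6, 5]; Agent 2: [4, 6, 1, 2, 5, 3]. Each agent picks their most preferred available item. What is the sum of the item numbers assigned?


Step 1: Agent 0 picks item 5
Step 2: Agent 1 picks item 1
Step 3: Agent 2 picks item 4
Step 4: Sum = 5 + 1 + 4 = 10

10


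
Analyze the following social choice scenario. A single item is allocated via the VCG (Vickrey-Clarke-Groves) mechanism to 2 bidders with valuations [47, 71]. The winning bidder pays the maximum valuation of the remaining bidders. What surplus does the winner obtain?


Step 1: The winner is the agent with the highest value: agent 1 with value 71
Step 2: Values of other agents: [47]
Step 3: VCG payment = max of others' values = 47
Step 4: Surplus = 71 - 47 = 24

24


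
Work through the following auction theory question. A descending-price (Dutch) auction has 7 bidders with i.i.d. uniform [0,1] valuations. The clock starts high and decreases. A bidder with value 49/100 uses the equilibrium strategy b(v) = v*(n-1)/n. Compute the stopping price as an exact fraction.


Step 1: Dutch auctions are strategically equivalent to first-price auctions
Step 2: The equilibrium bid is b(v) = v*(n-1)/n
Step 3: b = 49/100 * 6/7
Step 4: b = 21/50

21/50


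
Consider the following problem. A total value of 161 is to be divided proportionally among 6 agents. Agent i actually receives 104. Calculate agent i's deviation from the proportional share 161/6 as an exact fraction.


Step 1: Proportional share = 161/6
Step 2: Agent's actual allocation = 104
Step 3: Excess = 104 - 161/6 = 463/6

463/6


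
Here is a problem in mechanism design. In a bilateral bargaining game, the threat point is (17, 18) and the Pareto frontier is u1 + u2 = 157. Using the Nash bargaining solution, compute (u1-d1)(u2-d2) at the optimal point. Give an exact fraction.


Step 1: The Nash solution splits surplus symmetrically above the disagreement point
Step 2: u1 = (total + d1 - d2)/2 = (157 + 17 - 18)/2 = 78
Step 3: u2 = (total - d1 + d2)/2 = (157 - 17 + 18)/2 = 79
Step 4: Nash product = (78 - 17) * (79 - 18)
Step 5: = 61 * 61 = 3721

3721


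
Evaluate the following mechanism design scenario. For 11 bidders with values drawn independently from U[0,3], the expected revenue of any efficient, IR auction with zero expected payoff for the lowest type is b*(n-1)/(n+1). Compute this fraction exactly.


Step 1: By Revenue Equivalence, expected revenue = b*(n-1)/(n+1)
Step 2: Substituting n = 11, b = 3
Step 3: Revenue = 3*(11-1)/(11+1) = 3*10/12
Step 4: Revenue = 30/12 = 5/2

5/2


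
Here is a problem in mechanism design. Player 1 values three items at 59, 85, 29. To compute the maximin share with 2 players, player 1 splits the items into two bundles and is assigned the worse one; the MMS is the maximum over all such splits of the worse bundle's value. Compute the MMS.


Step 1: Item values = 59, 85, 29
Step 2: Enumerate all 2-bundle partitions and take the smaller bundle:
  Partition 1: {59} vs {85,29} -> bundles 59, 114; min = 59
  Partition 2: {85} vs {59,29} -> bundles 85, 88; min = 85
  Partition 3: {29} vs {59,85} -> bundles 29, 144; min = 29
Step 3: MMS = max(59, 85, 29) = 85

85


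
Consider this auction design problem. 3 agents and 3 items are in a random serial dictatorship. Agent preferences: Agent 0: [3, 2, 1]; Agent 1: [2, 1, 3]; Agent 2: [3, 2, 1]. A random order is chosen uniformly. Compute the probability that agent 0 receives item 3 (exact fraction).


Step 1: Agent 0 wants item 3
Step 2: There are 6 possible orderings of agents
Step 3: In 3 orderings, agent 0 gets item 3
Step 4: Probability = 3/6 = 1/2

1/2


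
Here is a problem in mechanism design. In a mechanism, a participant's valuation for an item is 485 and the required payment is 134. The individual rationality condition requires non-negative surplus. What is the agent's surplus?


Step 1: Surplus = value - payment = 485 - 134 = 351
Step 2: IR is satisfied (surplus >= 0)

351


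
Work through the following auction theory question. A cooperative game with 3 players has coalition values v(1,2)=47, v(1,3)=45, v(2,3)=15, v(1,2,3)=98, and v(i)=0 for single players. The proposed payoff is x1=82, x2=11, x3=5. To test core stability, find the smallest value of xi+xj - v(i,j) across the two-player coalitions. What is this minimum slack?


Step 1: Slack for coalition (1,2): x1+x2 - v12 = 93 - 47 = 46
Step 2: Slack for coalition (1,3): x1+x3 - v13 = 87 - 45 = 42
Step 3: Slack for coalition (2,3): x2+x3 - v23 = 16 - 15 = 1
Step 4: Minimum slack = min(46, 42, 1) = 1, attained by (2,3); no pair can gain by deviating, so the allocation is in the core

1


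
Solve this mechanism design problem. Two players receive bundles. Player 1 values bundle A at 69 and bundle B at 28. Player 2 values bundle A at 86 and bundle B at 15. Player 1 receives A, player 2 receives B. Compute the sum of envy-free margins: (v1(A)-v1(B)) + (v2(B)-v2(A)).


Step 1: Player 1's margin = v1(A) - v1(B) = 69 - 28 = 41
Step 2: Player 2's margin = v2(B) - v2(A) = 15 - 86 = -71
Step 3: Total margin = 41 + -71 = -30

-30


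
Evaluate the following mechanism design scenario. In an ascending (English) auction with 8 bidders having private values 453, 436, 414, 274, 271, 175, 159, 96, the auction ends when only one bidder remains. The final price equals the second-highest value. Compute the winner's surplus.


Step 1: Identify the highest value: 453
Step 2: Identify the second-highest value: 436
Step 3: The final price = second-highest value = 436
Step 4: Surplus = 453 - 436 = 17

17


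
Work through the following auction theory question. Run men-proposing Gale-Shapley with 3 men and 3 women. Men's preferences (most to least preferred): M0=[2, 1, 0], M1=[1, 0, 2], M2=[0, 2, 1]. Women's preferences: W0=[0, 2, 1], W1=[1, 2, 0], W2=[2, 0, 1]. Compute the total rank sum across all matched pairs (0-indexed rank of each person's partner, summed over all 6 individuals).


Step 1: Run Gale-Shapley (men propose, women hold best offer):
  M0 proposes to W2; she accepts
  M1 proposes to W1; she accepts
  M2 proposes to W0; she accepts
Step 2: Final matching: W0-M2, W1-M1, W2-M0
Step 3: 0-indexed ranks (man's rank of his match, then woman's): 0 + 1 + 0 + 0 + 0 + 1
Step 4: Total rank sum = 2

2


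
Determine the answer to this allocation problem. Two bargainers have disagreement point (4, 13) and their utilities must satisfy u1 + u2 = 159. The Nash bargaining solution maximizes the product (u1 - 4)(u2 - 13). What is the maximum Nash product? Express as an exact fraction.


Step 1: The Nash solution splits surplus symmetrically above the disagreement point
Step 2: u1 = (total + d1 - d2)/2 = (159 + 4 - 13)/2 = 75
Step 3: u2 = (total - d1 + d2)/2 = (159 - 4 + 13)/2 = 84
Step 4: Nash product = (75 - 4) * (84 - 13)
Step 5: = 71 * 71 = 5041

5041


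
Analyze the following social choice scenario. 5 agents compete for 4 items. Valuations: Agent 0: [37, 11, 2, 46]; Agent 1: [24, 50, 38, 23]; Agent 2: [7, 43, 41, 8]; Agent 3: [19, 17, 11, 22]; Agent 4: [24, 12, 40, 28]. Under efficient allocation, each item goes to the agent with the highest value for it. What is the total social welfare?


Step 1: For each item, find the maximum value among all agents.
Step 2: Item 0 -> Agent 0 (value 37)
Step 3: Item 1 -> Agent 1 (value 50)
Step 4: Item 2 -> Agent 2 (value 41)
Step 5: Item 3 -> Agent 0 (value 46)
Step 6: Total welfare = 37 + 50 + 41 + 46 = 174

174


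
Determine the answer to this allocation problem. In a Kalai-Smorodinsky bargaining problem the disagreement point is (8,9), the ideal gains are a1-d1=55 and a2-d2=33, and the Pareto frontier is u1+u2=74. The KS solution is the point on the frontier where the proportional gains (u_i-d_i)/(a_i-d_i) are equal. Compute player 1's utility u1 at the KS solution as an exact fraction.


Step 1: At the KS point, (u1-d1)/r1 = (u2-d2)/r2 = t and u1+u2 = 74
Step 2: u1 = d1 + r1*t and u2 = d2 + r2*t, so (d1 + r1*t) + (d2 + r2*t) = 74
Step 3: t = (74 - 8 - 9)/(55 + 33) = 57/88
Step 4: u1 = d1 + r1*t = 8 + 55 * 57/88 = 349/8
Step 5: (Check: u2 = d2 + r2*t = 243/8; u1+u2 = 349/8 + 243/8 = 74, on the frontier.)

349/8


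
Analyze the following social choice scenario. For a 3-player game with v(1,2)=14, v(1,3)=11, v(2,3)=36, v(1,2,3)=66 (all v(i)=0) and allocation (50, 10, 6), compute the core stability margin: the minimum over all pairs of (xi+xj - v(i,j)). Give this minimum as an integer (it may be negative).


Step 1: Slack for coalition (1,2): x1+x2 - v12 = 60 - 14 = 46
Step 2: Slack for coalition (1,3): x1+x3 - v13 = 56 - 11 = 45
Step 3: Slack for coalition (2,3): x2+x3 - v23 = 16 - 36 = -20
Step 4: Minimum slack = min(46, 45, -20) = -20, attained by (2,3); coalition (2,3) can block (slack < 0), so the allocation is not in the core

-20
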